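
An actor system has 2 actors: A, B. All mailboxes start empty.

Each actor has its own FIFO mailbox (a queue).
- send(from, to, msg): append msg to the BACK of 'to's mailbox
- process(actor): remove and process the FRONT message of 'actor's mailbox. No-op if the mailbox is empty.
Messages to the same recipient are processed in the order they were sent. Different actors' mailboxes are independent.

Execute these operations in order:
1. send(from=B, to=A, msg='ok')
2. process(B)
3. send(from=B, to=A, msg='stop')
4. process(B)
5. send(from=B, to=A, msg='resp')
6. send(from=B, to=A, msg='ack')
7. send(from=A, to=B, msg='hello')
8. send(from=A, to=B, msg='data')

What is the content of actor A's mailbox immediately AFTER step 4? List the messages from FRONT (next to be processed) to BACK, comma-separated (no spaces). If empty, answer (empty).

After 1 (send(from=B, to=A, msg='ok')): A:[ok] B:[]
After 2 (process(B)): A:[ok] B:[]
After 3 (send(from=B, to=A, msg='stop')): A:[ok,stop] B:[]
After 4 (process(B)): A:[ok,stop] B:[]

ok,stop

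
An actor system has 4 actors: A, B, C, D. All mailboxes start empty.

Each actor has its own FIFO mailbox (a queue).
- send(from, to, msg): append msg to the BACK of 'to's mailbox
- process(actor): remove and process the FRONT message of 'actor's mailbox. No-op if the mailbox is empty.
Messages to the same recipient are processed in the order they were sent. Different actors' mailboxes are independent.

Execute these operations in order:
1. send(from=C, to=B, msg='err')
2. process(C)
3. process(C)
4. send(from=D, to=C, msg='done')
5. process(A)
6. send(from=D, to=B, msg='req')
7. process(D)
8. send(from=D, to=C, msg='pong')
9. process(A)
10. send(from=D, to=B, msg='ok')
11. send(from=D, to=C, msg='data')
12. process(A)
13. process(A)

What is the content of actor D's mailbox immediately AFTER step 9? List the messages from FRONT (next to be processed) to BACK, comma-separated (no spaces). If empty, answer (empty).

After 1 (send(from=C, to=B, msg='err')): A:[] B:[err] C:[] D:[]
After 2 (process(C)): A:[] B:[err] C:[] D:[]
After 3 (process(C)): A:[] B:[err] C:[] D:[]
After 4 (send(from=D, to=C, msg='done')): A:[] B:[err] C:[done] D:[]
After 5 (process(A)): A:[] B:[err] C:[done] D:[]
After 6 (send(from=D, to=B, msg='req')): A:[] B:[err,req] C:[done] D:[]
After 7 (process(D)): A:[] B:[err,req] C:[done] D:[]
After 8 (send(from=D, to=C, msg='pong')): A:[] B:[err,req] C:[done,pong] D:[]
After 9 (process(A)): A:[] B:[err,req] C:[done,pong] D:[]

(empty)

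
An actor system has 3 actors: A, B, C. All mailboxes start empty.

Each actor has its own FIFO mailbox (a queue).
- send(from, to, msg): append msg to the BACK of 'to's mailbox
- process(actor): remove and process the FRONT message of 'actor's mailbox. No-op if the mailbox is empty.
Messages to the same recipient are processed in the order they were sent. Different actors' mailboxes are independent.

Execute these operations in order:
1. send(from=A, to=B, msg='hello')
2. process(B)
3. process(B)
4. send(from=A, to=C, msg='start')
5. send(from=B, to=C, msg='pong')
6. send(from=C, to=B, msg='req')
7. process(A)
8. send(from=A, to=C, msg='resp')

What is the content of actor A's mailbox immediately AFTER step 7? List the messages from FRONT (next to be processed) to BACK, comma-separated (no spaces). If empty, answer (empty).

After 1 (send(from=A, to=B, msg='hello')): A:[] B:[hello] C:[]
After 2 (process(B)): A:[] B:[] C:[]
After 3 (process(B)): A:[] B:[] C:[]
After 4 (send(from=A, to=C, msg='start')): A:[] B:[] C:[start]
After 5 (send(from=B, to=C, msg='pong')): A:[] B:[] C:[start,pong]
After 6 (send(from=C, to=B, msg='req')): A:[] B:[req] C:[start,pong]
After 7 (process(A)): A:[] B:[req] C:[start,pong]

(empty)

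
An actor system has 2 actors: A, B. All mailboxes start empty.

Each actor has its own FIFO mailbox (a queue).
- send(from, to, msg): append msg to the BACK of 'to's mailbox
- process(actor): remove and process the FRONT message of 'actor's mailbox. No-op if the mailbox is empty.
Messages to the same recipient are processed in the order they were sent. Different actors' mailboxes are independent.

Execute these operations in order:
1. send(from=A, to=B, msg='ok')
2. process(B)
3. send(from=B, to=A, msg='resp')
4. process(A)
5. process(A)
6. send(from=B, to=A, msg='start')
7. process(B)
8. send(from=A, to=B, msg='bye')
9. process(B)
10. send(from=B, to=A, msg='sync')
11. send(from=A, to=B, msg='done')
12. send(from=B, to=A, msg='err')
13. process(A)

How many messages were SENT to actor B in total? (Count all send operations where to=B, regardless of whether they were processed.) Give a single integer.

After 1 (send(from=A, to=B, msg='ok')): A:[] B:[ok]
After 2 (process(B)): A:[] B:[]
After 3 (send(from=B, to=A, msg='resp')): A:[resp] B:[]
After 4 (process(A)): A:[] B:[]
After 5 (process(A)): A:[] B:[]
After 6 (send(from=B, to=A, msg='start')): A:[start] B:[]
After 7 (process(B)): A:[start] B:[]
After 8 (send(from=A, to=B, msg='bye')): A:[start] B:[bye]
After 9 (process(B)): A:[start] B:[]
After 10 (send(from=B, to=A, msg='sync')): A:[start,sync] B:[]
After 11 (send(from=A, to=B, msg='done')): A:[start,sync] B:[done]
After 12 (send(from=B, to=A, msg='err')): A:[start,sync,err] B:[done]
After 13 (process(A)): A:[sync,err] B:[done]

Answer: 3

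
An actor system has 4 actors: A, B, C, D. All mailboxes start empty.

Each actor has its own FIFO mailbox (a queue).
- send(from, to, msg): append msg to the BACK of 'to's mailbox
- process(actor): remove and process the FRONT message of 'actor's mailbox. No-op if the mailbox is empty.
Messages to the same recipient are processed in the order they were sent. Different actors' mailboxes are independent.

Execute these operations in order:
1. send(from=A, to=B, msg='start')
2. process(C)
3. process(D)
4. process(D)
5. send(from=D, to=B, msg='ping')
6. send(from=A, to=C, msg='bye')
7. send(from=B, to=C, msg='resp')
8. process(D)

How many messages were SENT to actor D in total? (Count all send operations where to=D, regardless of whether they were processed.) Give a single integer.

Answer: 0

Derivation:
After 1 (send(from=A, to=B, msg='start')): A:[] B:[start] C:[] D:[]
After 2 (process(C)): A:[] B:[start] C:[] D:[]
After 3 (process(D)): A:[] B:[start] C:[] D:[]
After 4 (process(D)): A:[] B:[start] C:[] D:[]
After 5 (send(from=D, to=B, msg='ping')): A:[] B:[start,ping] C:[] D:[]
After 6 (send(from=A, to=C, msg='bye')): A:[] B:[start,ping] C:[bye] D:[]
After 7 (send(from=B, to=C, msg='resp')): A:[] B:[start,ping] C:[bye,resp] D:[]
After 8 (process(D)): A:[] B:[start,ping] C:[bye,resp] D:[]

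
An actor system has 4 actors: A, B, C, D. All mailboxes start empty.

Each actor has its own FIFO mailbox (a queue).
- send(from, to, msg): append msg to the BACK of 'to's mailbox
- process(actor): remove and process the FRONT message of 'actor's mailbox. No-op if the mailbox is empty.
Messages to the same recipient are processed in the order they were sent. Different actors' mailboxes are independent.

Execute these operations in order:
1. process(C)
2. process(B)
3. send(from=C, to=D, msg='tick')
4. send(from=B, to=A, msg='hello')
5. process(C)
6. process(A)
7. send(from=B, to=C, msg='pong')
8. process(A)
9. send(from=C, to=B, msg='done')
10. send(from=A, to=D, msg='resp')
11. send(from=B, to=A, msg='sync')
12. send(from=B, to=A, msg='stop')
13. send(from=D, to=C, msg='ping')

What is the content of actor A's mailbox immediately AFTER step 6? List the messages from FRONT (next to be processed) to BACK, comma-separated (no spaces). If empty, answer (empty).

After 1 (process(C)): A:[] B:[] C:[] D:[]
After 2 (process(B)): A:[] B:[] C:[] D:[]
After 3 (send(from=C, to=D, msg='tick')): A:[] B:[] C:[] D:[tick]
After 4 (send(from=B, to=A, msg='hello')): A:[hello] B:[] C:[] D:[tick]
After 5 (process(C)): A:[hello] B:[] C:[] D:[tick]
After 6 (process(A)): A:[] B:[] C:[] D:[tick]

(empty)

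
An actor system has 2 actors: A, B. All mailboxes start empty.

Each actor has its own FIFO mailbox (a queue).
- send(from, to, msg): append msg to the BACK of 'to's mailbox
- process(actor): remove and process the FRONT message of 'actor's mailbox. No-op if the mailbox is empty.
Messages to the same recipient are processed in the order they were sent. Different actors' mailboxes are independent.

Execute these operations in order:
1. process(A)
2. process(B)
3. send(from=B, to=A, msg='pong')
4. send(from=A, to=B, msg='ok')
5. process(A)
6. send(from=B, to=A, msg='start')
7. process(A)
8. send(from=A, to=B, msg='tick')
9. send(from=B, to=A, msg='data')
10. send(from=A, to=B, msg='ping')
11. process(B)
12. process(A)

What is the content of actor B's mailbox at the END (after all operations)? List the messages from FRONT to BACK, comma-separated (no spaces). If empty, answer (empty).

Answer: tick,ping

Derivation:
After 1 (process(A)): A:[] B:[]
After 2 (process(B)): A:[] B:[]
After 3 (send(from=B, to=A, msg='pong')): A:[pong] B:[]
After 4 (send(from=A, to=B, msg='ok')): A:[pong] B:[ok]
After 5 (process(A)): A:[] B:[ok]
After 6 (send(from=B, to=A, msg='start')): A:[start] B:[ok]
After 7 (process(A)): A:[] B:[ok]
After 8 (send(from=A, to=B, msg='tick')): A:[] B:[ok,tick]
After 9 (send(from=B, to=A, msg='data')): A:[data] B:[ok,tick]
After 10 (send(from=A, to=B, msg='ping')): A:[data] B:[ok,tick,ping]
After 11 (process(B)): A:[data] B:[tick,ping]
After 12 (process(A)): A:[] B:[tick,ping]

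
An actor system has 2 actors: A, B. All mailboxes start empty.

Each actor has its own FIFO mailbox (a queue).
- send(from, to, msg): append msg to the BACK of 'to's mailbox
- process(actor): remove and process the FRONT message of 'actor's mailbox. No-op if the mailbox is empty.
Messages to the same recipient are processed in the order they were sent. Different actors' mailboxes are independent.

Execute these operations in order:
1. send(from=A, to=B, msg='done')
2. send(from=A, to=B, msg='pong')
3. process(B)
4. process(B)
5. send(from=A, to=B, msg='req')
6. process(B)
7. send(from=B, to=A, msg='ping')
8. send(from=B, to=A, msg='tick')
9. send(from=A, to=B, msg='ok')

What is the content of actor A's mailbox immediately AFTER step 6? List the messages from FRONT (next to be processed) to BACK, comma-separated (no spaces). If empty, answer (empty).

After 1 (send(from=A, to=B, msg='done')): A:[] B:[done]
After 2 (send(from=A, to=B, msg='pong')): A:[] B:[done,pong]
After 3 (process(B)): A:[] B:[pong]
After 4 (process(B)): A:[] B:[]
After 5 (send(from=A, to=B, msg='req')): A:[] B:[req]
After 6 (process(B)): A:[] B:[]

(empty)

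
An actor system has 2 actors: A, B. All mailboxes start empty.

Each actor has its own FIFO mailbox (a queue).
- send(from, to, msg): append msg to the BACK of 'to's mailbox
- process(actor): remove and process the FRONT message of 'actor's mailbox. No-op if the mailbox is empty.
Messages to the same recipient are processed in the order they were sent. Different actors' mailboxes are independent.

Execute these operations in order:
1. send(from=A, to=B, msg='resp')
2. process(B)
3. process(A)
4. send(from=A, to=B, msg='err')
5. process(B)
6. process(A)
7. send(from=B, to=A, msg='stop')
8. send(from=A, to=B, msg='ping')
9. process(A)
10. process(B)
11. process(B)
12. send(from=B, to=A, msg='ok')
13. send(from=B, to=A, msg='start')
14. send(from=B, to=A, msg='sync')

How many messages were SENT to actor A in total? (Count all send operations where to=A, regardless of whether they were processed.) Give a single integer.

After 1 (send(from=A, to=B, msg='resp')): A:[] B:[resp]
After 2 (process(B)): A:[] B:[]
After 3 (process(A)): A:[] B:[]
After 4 (send(from=A, to=B, msg='err')): A:[] B:[err]
After 5 (process(B)): A:[] B:[]
After 6 (process(A)): A:[] B:[]
After 7 (send(from=B, to=A, msg='stop')): A:[stop] B:[]
After 8 (send(from=A, to=B, msg='ping')): A:[stop] B:[ping]
After 9 (process(A)): A:[] B:[ping]
After 10 (process(B)): A:[] B:[]
After 11 (process(B)): A:[] B:[]
After 12 (send(from=B, to=A, msg='ok')): A:[ok] B:[]
After 13 (send(from=B, to=A, msg='start')): A:[ok,start] B:[]
After 14 (send(from=B, to=A, msg='sync')): A:[ok,start,sync] B:[]

Answer: 4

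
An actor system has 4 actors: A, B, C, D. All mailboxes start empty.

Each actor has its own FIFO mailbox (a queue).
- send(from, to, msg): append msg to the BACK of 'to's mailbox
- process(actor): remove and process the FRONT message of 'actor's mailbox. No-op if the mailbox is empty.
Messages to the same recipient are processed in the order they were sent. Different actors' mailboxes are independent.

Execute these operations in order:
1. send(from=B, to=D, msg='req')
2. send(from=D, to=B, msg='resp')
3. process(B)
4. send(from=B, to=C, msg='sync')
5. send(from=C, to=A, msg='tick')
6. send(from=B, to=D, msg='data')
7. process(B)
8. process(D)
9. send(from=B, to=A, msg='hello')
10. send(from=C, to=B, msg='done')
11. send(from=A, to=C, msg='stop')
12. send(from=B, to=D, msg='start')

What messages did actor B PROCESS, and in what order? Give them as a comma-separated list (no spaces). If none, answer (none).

After 1 (send(from=B, to=D, msg='req')): A:[] B:[] C:[] D:[req]
After 2 (send(from=D, to=B, msg='resp')): A:[] B:[resp] C:[] D:[req]
After 3 (process(B)): A:[] B:[] C:[] D:[req]
After 4 (send(from=B, to=C, msg='sync')): A:[] B:[] C:[sync] D:[req]
After 5 (send(from=C, to=A, msg='tick')): A:[tick] B:[] C:[sync] D:[req]
After 6 (send(from=B, to=D, msg='data')): A:[tick] B:[] C:[sync] D:[req,data]
After 7 (process(B)): A:[tick] B:[] C:[sync] D:[req,data]
After 8 (process(D)): A:[tick] B:[] C:[sync] D:[data]
After 9 (send(from=B, to=A, msg='hello')): A:[tick,hello] B:[] C:[sync] D:[data]
After 10 (send(from=C, to=B, msg='done')): A:[tick,hello] B:[done] C:[sync] D:[data]
After 11 (send(from=A, to=C, msg='stop')): A:[tick,hello] B:[done] C:[sync,stop] D:[data]
After 12 (send(from=B, to=D, msg='start')): A:[tick,hello] B:[done] C:[sync,stop] D:[data,start]

Answer: resp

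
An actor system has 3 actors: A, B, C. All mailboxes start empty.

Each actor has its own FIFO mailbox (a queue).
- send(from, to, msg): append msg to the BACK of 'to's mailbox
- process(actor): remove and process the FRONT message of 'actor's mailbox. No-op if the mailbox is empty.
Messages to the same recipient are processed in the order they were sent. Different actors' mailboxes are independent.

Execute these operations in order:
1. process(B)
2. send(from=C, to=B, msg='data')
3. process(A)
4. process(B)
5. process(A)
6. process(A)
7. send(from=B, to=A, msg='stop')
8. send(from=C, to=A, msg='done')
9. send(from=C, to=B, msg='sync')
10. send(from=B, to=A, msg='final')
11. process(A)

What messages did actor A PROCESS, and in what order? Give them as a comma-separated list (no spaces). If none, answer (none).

After 1 (process(B)): A:[] B:[] C:[]
After 2 (send(from=C, to=B, msg='data')): A:[] B:[data] C:[]
After 3 (process(A)): A:[] B:[data] C:[]
After 4 (process(B)): A:[] B:[] C:[]
After 5 (process(A)): A:[] B:[] C:[]
After 6 (process(A)): A:[] B:[] C:[]
After 7 (send(from=B, to=A, msg='stop')): A:[stop] B:[] C:[]
After 8 (send(from=C, to=A, msg='done')): A:[stop,done] B:[] C:[]
After 9 (send(from=C, to=B, msg='sync')): A:[stop,done] B:[sync] C:[]
After 10 (send(from=B, to=A, msg='final')): A:[stop,done,final] B:[sync] C:[]
After 11 (process(A)): A:[done,final] B:[sync] C:[]

Answer: stop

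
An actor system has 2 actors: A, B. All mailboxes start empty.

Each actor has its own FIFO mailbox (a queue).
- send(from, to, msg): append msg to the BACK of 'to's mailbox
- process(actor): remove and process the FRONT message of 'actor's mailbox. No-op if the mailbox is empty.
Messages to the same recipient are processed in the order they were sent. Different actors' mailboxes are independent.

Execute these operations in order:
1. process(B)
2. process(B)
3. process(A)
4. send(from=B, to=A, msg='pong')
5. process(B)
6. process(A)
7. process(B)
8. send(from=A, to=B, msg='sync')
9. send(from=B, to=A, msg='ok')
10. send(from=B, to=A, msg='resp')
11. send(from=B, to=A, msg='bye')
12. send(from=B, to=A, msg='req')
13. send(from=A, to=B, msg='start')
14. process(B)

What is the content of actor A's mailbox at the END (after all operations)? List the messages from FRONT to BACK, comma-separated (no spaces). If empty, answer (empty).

Answer: ok,resp,bye,req

Derivation:
After 1 (process(B)): A:[] B:[]
After 2 (process(B)): A:[] B:[]
After 3 (process(A)): A:[] B:[]
After 4 (send(from=B, to=A, msg='pong')): A:[pong] B:[]
After 5 (process(B)): A:[pong] B:[]
After 6 (process(A)): A:[] B:[]
After 7 (process(B)): A:[] B:[]
After 8 (send(from=A, to=B, msg='sync')): A:[] B:[sync]
After 9 (send(from=B, to=A, msg='ok')): A:[ok] B:[sync]
After 10 (send(from=B, to=A, msg='resp')): A:[ok,resp] B:[sync]
After 11 (send(from=B, to=A, msg='bye')): A:[ok,resp,bye] B:[sync]
After 12 (send(from=B, to=A, msg='req')): A:[ok,resp,bye,req] B:[sync]
After 13 (send(from=A, to=B, msg='start')): A:[ok,resp,bye,req] B:[sync,start]
After 14 (process(B)): A:[ok,resp,bye,req] B:[start]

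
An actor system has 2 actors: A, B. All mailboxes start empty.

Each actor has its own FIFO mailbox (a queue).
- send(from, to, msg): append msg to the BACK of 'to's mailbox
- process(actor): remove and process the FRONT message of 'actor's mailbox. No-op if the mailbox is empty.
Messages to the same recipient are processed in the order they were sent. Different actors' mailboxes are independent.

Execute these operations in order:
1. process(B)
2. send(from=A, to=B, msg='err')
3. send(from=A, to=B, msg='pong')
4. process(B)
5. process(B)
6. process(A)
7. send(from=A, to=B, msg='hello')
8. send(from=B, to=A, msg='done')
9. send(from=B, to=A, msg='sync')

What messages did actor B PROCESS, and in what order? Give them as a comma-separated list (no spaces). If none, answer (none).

After 1 (process(B)): A:[] B:[]
After 2 (send(from=A, to=B, msg='err')): A:[] B:[err]
After 3 (send(from=A, to=B, msg='pong')): A:[] B:[err,pong]
After 4 (process(B)): A:[] B:[pong]
After 5 (process(B)): A:[] B:[]
After 6 (process(A)): A:[] B:[]
After 7 (send(from=A, to=B, msg='hello')): A:[] B:[hello]
After 8 (send(from=B, to=A, msg='done')): A:[done] B:[hello]
After 9 (send(from=B, to=A, msg='sync')): A:[done,sync] B:[hello]

Answer: err,pong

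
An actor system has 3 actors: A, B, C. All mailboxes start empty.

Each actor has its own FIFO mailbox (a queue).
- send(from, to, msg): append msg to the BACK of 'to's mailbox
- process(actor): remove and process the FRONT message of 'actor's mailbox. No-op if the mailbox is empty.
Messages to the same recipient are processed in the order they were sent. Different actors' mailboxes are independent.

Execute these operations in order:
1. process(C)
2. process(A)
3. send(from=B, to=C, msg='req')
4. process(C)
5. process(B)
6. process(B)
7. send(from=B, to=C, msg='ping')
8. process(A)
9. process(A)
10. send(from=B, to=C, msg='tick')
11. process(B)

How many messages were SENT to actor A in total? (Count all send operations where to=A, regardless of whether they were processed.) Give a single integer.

Answer: 0

Derivation:
After 1 (process(C)): A:[] B:[] C:[]
After 2 (process(A)): A:[] B:[] C:[]
After 3 (send(from=B, to=C, msg='req')): A:[] B:[] C:[req]
After 4 (process(C)): A:[] B:[] C:[]
After 5 (process(B)): A:[] B:[] C:[]
After 6 (process(B)): A:[] B:[] C:[]
After 7 (send(from=B, to=C, msg='ping')): A:[] B:[] C:[ping]
After 8 (process(A)): A:[] B:[] C:[ping]
After 9 (process(A)): A:[] B:[] C:[ping]
After 10 (send(from=B, to=C, msg='tick')): A:[] B:[] C:[ping,tick]
After 11 (process(B)): A:[] B:[] C:[ping,tick]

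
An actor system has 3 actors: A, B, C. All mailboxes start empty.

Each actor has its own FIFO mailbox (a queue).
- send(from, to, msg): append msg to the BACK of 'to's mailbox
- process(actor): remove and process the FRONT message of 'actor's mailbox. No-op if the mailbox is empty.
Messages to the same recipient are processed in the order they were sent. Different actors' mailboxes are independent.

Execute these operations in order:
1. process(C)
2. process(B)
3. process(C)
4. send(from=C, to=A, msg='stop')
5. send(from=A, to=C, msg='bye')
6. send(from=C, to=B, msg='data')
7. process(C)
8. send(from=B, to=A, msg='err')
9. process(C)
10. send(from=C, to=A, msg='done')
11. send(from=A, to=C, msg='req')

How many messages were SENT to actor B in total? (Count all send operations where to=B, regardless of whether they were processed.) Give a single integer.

After 1 (process(C)): A:[] B:[] C:[]
After 2 (process(B)): A:[] B:[] C:[]
After 3 (process(C)): A:[] B:[] C:[]
After 4 (send(from=C, to=A, msg='stop')): A:[stop] B:[] C:[]
After 5 (send(from=A, to=C, msg='bye')): A:[stop] B:[] C:[bye]
After 6 (send(from=C, to=B, msg='data')): A:[stop] B:[data] C:[bye]
After 7 (process(C)): A:[stop] B:[data] C:[]
After 8 (send(from=B, to=A, msg='err')): A:[stop,err] B:[data] C:[]
After 9 (process(C)): A:[stop,err] B:[data] C:[]
After 10 (send(from=C, to=A, msg='done')): A:[stop,err,done] B:[data] C:[]
After 11 (send(from=A, to=C, msg='req')): A:[stop,err,done] B:[data] C:[req]

Answer: 1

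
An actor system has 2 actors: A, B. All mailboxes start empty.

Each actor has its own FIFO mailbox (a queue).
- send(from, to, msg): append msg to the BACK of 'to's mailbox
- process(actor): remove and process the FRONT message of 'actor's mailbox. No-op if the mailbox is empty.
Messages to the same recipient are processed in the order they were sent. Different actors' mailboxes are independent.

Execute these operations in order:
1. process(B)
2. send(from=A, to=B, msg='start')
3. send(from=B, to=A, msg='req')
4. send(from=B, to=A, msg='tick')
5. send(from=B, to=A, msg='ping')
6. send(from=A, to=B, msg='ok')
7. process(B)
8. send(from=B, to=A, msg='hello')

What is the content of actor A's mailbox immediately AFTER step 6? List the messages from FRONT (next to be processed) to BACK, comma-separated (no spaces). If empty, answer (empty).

After 1 (process(B)): A:[] B:[]
After 2 (send(from=A, to=B, msg='start')): A:[] B:[start]
After 3 (send(from=B, to=A, msg='req')): A:[req] B:[start]
After 4 (send(from=B, to=A, msg='tick')): A:[req,tick] B:[start]
After 5 (send(from=B, to=A, msg='ping')): A:[req,tick,ping] B:[start]
After 6 (send(from=A, to=B, msg='ok')): A:[req,tick,ping] B:[start,ok]

req,tick,ping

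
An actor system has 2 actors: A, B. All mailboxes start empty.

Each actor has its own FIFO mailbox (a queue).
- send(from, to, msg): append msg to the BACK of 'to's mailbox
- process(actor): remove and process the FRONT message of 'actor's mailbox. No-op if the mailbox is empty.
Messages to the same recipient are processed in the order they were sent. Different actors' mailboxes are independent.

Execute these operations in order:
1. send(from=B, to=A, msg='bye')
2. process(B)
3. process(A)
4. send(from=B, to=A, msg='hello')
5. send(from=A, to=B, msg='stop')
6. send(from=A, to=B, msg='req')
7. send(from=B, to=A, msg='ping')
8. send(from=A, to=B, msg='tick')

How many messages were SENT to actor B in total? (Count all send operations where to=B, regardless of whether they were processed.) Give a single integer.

After 1 (send(from=B, to=A, msg='bye')): A:[bye] B:[]
After 2 (process(B)): A:[bye] B:[]
After 3 (process(A)): A:[] B:[]
After 4 (send(from=B, to=A, msg='hello')): A:[hello] B:[]
After 5 (send(from=A, to=B, msg='stop')): A:[hello] B:[stop]
After 6 (send(from=A, to=B, msg='req')): A:[hello] B:[stop,req]
After 7 (send(from=B, to=A, msg='ping')): A:[hello,ping] B:[stop,req]
After 8 (send(from=A, to=B, msg='tick')): A:[hello,ping] B:[stop,req,tick]

Answer: 3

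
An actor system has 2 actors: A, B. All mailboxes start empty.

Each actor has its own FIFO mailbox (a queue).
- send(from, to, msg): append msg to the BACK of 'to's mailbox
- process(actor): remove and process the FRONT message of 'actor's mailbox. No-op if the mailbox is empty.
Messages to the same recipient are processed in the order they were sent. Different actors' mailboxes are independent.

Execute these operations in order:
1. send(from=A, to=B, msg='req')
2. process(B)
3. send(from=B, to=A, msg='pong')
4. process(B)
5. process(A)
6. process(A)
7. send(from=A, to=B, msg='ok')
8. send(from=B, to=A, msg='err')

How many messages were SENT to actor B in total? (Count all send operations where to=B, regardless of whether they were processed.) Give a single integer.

After 1 (send(from=A, to=B, msg='req')): A:[] B:[req]
After 2 (process(B)): A:[] B:[]
After 3 (send(from=B, to=A, msg='pong')): A:[pong] B:[]
After 4 (process(B)): A:[pong] B:[]
After 5 (process(A)): A:[] B:[]
After 6 (process(A)): A:[] B:[]
After 7 (send(from=A, to=B, msg='ok')): A:[] B:[ok]
After 8 (send(from=B, to=A, msg='err')): A:[err] B:[ok]

Answer: 2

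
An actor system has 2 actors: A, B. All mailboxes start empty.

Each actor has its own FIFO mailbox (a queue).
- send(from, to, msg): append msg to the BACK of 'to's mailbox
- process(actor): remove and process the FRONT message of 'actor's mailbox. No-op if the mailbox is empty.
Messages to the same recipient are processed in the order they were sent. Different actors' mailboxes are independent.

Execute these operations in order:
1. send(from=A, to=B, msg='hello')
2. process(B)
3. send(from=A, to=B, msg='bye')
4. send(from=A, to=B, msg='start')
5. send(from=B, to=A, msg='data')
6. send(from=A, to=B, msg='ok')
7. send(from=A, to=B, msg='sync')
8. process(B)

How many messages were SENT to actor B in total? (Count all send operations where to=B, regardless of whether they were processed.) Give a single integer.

Answer: 5

Derivation:
After 1 (send(from=A, to=B, msg='hello')): A:[] B:[hello]
After 2 (process(B)): A:[] B:[]
After 3 (send(from=A, to=B, msg='bye')): A:[] B:[bye]
After 4 (send(from=A, to=B, msg='start')): A:[] B:[bye,start]
After 5 (send(from=B, to=A, msg='data')): A:[data] B:[bye,start]
After 6 (send(from=A, to=B, msg='ok')): A:[data] B:[bye,start,ok]
After 7 (send(from=A, to=B, msg='sync')): A:[data] B:[bye,start,ok,sync]
After 8 (process(B)): A:[data] B:[start,ok,sync]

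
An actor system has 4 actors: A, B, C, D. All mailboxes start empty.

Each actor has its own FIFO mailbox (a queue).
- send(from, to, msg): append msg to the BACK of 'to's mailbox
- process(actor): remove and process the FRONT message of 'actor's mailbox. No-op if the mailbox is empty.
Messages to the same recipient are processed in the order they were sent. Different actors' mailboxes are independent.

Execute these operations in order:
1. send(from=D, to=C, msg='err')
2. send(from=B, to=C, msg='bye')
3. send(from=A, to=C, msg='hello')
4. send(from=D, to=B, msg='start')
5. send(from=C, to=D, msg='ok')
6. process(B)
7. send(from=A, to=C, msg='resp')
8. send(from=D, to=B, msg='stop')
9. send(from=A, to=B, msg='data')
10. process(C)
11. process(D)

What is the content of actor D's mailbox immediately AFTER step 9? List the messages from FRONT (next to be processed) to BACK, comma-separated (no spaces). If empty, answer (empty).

After 1 (send(from=D, to=C, msg='err')): A:[] B:[] C:[err] D:[]
After 2 (send(from=B, to=C, msg='bye')): A:[] B:[] C:[err,bye] D:[]
After 3 (send(from=A, to=C, msg='hello')): A:[] B:[] C:[err,bye,hello] D:[]
After 4 (send(from=D, to=B, msg='start')): A:[] B:[start] C:[err,bye,hello] D:[]
After 5 (send(from=C, to=D, msg='ok')): A:[] B:[start] C:[err,bye,hello] D:[ok]
After 6 (process(B)): A:[] B:[] C:[err,bye,hello] D:[ok]
After 7 (send(from=A, to=C, msg='resp')): A:[] B:[] C:[err,bye,hello,resp] D:[ok]
After 8 (send(from=D, to=B, msg='stop')): A:[] B:[stop] C:[err,bye,hello,resp] D:[ok]
After 9 (send(from=A, to=B, msg='data')): A:[] B:[stop,data] C:[err,bye,hello,resp] D:[ok]

ok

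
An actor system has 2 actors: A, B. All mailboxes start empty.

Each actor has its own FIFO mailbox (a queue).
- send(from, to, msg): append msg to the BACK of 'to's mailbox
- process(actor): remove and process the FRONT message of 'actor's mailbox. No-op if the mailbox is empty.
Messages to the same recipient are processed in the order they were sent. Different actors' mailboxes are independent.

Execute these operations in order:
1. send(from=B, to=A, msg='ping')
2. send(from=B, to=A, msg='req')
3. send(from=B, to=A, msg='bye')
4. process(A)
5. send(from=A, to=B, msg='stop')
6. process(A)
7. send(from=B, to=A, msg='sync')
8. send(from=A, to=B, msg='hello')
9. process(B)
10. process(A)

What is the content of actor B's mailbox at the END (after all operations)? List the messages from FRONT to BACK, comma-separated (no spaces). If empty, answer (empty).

After 1 (send(from=B, to=A, msg='ping')): A:[ping] B:[]
After 2 (send(from=B, to=A, msg='req')): A:[ping,req] B:[]
After 3 (send(from=B, to=A, msg='bye')): A:[ping,req,bye] B:[]
After 4 (process(A)): A:[req,bye] B:[]
After 5 (send(from=A, to=B, msg='stop')): A:[req,bye] B:[stop]
After 6 (process(A)): A:[bye] B:[stop]
After 7 (send(from=B, to=A, msg='sync')): A:[bye,sync] B:[stop]
After 8 (send(from=A, to=B, msg='hello')): A:[bye,sync] B:[stop,hello]
After 9 (process(B)): A:[bye,sync] B:[hello]
After 10 (process(A)): A:[sync] B:[hello]

Answer: hello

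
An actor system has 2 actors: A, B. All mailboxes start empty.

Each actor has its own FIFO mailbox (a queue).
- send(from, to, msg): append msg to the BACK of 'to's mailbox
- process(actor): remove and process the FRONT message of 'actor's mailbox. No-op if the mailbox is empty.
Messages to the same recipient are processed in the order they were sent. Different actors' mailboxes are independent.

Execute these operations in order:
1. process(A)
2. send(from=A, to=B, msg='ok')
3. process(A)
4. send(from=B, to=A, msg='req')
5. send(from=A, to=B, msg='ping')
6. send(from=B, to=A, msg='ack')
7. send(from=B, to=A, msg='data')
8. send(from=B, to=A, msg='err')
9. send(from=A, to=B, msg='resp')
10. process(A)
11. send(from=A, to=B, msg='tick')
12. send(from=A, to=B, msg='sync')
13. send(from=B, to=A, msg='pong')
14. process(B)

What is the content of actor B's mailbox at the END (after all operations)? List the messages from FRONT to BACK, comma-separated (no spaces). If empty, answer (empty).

After 1 (process(A)): A:[] B:[]
After 2 (send(from=A, to=B, msg='ok')): A:[] B:[ok]
After 3 (process(A)): A:[] B:[ok]
After 4 (send(from=B, to=A, msg='req')): A:[req] B:[ok]
After 5 (send(from=A, to=B, msg='ping')): A:[req] B:[ok,ping]
After 6 (send(from=B, to=A, msg='ack')): A:[req,ack] B:[ok,ping]
After 7 (send(from=B, to=A, msg='data')): A:[req,ack,data] B:[ok,ping]
After 8 (send(from=B, to=A, msg='err')): A:[req,ack,data,err] B:[ok,ping]
After 9 (send(from=A, to=B, msg='resp')): A:[req,ack,data,err] B:[ok,ping,resp]
After 10 (process(A)): A:[ack,data,err] B:[ok,ping,resp]
After 11 (send(from=A, to=B, msg='tick')): A:[ack,data,err] B:[ok,ping,resp,tick]
After 12 (send(from=A, to=B, msg='sync')): A:[ack,data,err] B:[ok,ping,resp,tick,sync]
After 13 (send(from=B, to=A, msg='pong')): A:[ack,data,err,pong] B:[ok,ping,resp,tick,sync]
After 14 (process(B)): A:[ack,data,err,pong] B:[ping,resp,tick,sync]

Answer: ping,resp,tick,sync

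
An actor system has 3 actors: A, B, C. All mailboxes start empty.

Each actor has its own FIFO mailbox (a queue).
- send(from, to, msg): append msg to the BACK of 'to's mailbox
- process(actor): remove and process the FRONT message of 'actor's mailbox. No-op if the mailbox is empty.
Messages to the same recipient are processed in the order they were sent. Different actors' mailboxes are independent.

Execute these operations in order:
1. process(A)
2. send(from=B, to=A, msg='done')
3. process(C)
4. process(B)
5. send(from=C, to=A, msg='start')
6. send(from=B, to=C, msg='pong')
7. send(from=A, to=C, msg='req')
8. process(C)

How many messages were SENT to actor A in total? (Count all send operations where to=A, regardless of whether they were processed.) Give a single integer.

After 1 (process(A)): A:[] B:[] C:[]
After 2 (send(from=B, to=A, msg='done')): A:[done] B:[] C:[]
After 3 (process(C)): A:[done] B:[] C:[]
After 4 (process(B)): A:[done] B:[] C:[]
After 5 (send(from=C, to=A, msg='start')): A:[done,start] B:[] C:[]
After 6 (send(from=B, to=C, msg='pong')): A:[done,start] B:[] C:[pong]
After 7 (send(from=A, to=C, msg='req')): A:[done,start] B:[] C:[pong,req]
After 8 (process(C)): A:[done,start] B:[] C:[req]

Answer: 2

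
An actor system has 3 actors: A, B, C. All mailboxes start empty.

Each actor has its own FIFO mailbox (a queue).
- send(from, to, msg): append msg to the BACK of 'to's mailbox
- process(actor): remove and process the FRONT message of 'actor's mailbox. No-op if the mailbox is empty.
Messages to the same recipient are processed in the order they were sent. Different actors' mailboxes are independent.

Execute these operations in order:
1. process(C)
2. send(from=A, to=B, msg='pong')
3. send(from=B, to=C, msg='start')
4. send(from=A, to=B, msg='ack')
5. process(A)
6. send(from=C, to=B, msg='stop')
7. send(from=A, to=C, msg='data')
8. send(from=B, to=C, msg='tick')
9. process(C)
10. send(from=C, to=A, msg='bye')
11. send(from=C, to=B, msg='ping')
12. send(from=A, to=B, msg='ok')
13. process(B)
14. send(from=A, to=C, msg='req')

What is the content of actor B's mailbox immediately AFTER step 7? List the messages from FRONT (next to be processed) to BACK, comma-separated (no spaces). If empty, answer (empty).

After 1 (process(C)): A:[] B:[] C:[]
After 2 (send(from=A, to=B, msg='pong')): A:[] B:[pong] C:[]
After 3 (send(from=B, to=C, msg='start')): A:[] B:[pong] C:[start]
After 4 (send(from=A, to=B, msg='ack')): A:[] B:[pong,ack] C:[start]
After 5 (process(A)): A:[] B:[pong,ack] C:[start]
After 6 (send(from=C, to=B, msg='stop')): A:[] B:[pong,ack,stop] C:[start]
After 7 (send(from=A, to=C, msg='data')): A:[] B:[pong,ack,stop] C:[start,data]

pong,ack,stop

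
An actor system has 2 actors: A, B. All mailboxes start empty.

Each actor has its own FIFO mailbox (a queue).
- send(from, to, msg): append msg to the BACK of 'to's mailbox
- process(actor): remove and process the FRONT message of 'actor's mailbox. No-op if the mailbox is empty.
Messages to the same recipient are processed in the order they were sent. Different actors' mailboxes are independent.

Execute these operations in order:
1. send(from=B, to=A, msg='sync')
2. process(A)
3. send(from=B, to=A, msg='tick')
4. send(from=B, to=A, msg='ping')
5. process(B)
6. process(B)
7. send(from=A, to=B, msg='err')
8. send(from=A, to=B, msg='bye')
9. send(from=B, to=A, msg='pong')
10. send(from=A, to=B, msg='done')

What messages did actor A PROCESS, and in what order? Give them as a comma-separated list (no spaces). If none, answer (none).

After 1 (send(from=B, to=A, msg='sync')): A:[sync] B:[]
After 2 (process(A)): A:[] B:[]
After 3 (send(from=B, to=A, msg='tick')): A:[tick] B:[]
After 4 (send(from=B, to=A, msg='ping')): A:[tick,ping] B:[]
After 5 (process(B)): A:[tick,ping] B:[]
After 6 (process(B)): A:[tick,ping] B:[]
After 7 (send(from=A, to=B, msg='err')): A:[tick,ping] B:[err]
After 8 (send(from=A, to=B, msg='bye')): A:[tick,ping] B:[err,bye]
After 9 (send(from=B, to=A, msg='pong')): A:[tick,ping,pong] B:[err,bye]
After 10 (send(from=A, to=B, msg='done')): A:[tick,ping,pong] B:[err,bye,done]

Answer: sync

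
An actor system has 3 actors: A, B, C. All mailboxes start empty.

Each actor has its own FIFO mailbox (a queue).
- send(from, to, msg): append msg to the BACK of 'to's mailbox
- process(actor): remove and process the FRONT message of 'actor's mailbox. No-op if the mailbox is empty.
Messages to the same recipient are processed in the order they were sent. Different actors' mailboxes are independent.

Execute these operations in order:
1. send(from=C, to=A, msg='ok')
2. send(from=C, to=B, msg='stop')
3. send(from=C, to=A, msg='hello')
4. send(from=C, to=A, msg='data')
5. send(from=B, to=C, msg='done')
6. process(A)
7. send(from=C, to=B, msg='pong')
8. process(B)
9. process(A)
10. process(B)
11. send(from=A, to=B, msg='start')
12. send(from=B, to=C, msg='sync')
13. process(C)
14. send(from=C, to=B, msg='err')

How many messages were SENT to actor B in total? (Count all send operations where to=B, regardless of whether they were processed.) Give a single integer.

After 1 (send(from=C, to=A, msg='ok')): A:[ok] B:[] C:[]
After 2 (send(from=C, to=B, msg='stop')): A:[ok] B:[stop] C:[]
After 3 (send(from=C, to=A, msg='hello')): A:[ok,hello] B:[stop] C:[]
After 4 (send(from=C, to=A, msg='data')): A:[ok,hello,data] B:[stop] C:[]
After 5 (send(from=B, to=C, msg='done')): A:[ok,hello,data] B:[stop] C:[done]
After 6 (process(A)): A:[hello,data] B:[stop] C:[done]
After 7 (send(from=C, to=B, msg='pong')): A:[hello,data] B:[stop,pong] C:[done]
After 8 (process(B)): A:[hello,data] B:[pong] C:[done]
After 9 (process(A)): A:[data] B:[pong] C:[done]
After 10 (process(B)): A:[data] B:[] C:[done]
After 11 (send(from=A, to=B, msg='start')): A:[data] B:[start] C:[done]
After 12 (send(from=B, to=C, msg='sync')): A:[data] B:[start] C:[done,sync]
After 13 (process(C)): A:[data] B:[start] C:[sync]
After 14 (send(from=C, to=B, msg='err')): A:[data] B:[start,err] C:[sync]

Answer: 4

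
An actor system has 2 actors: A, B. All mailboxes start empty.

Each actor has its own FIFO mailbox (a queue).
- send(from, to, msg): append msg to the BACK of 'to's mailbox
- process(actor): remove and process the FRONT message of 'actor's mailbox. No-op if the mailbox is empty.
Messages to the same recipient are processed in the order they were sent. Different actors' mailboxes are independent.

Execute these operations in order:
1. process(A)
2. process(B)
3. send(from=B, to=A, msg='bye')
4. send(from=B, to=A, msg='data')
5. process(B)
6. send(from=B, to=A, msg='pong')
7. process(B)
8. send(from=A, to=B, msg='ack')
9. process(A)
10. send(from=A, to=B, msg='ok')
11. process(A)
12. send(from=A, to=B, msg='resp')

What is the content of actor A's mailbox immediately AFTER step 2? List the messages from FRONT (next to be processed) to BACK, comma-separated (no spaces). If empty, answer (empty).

After 1 (process(A)): A:[] B:[]
After 2 (process(B)): A:[] B:[]

(empty)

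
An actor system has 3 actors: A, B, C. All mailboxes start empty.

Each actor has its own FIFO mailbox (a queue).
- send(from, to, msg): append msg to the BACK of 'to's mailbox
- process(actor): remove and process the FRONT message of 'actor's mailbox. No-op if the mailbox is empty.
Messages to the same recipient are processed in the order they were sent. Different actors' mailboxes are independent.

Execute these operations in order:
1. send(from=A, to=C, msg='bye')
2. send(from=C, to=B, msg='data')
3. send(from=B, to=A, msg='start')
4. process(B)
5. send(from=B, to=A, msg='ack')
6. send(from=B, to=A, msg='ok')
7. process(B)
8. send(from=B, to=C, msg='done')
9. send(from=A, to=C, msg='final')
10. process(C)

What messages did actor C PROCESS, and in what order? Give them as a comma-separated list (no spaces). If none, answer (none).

Answer: bye

Derivation:
After 1 (send(from=A, to=C, msg='bye')): A:[] B:[] C:[bye]
After 2 (send(from=C, to=B, msg='data')): A:[] B:[data] C:[bye]
After 3 (send(from=B, to=A, msg='start')): A:[start] B:[data] C:[bye]
After 4 (process(B)): A:[start] B:[] C:[bye]
After 5 (send(from=B, to=A, msg='ack')): A:[start,ack] B:[] C:[bye]
After 6 (send(from=B, to=A, msg='ok')): A:[start,ack,ok] B:[] C:[bye]
After 7 (process(B)): A:[start,ack,ok] B:[] C:[bye]
After 8 (send(from=B, to=C, msg='done')): A:[start,ack,ok] B:[] C:[bye,done]
After 9 (send(from=A, to=C, msg='final')): A:[start,ack,ok] B:[] C:[bye,done,final]
After 10 (process(C)): A:[start,ack,ok] B:[] C:[done,final]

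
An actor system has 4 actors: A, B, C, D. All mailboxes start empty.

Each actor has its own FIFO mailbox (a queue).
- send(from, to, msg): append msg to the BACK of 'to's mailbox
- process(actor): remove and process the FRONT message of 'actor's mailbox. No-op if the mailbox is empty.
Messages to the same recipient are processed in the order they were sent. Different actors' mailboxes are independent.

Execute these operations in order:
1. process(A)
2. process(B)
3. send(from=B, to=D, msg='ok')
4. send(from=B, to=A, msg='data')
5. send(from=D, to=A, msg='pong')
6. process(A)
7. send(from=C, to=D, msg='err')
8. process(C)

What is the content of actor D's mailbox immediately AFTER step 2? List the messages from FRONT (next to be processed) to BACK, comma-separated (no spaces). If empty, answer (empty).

After 1 (process(A)): A:[] B:[] C:[] D:[]
After 2 (process(B)): A:[] B:[] C:[] D:[]

(empty)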